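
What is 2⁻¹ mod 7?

gcd(7, 2) = 1  (7 = 3×2 + 1, 2 = 2×1).
Back-substituting, 2×(-3) + 7×(1) = 1.
So 2×-3 ≡ 1 (mod 7), and -3 mod 7 = 4.

4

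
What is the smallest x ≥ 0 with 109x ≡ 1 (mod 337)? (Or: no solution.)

gcd(337, 109) = 1.
1 divides 1, so solutions exist.
By Bézout, 109*(-34) + 337*(11) = 1.
So 109*(-34) ≡ 1 (mod 337); multiply by 1: x ≡ -34 (mod 337).
Smallest nonnegative: x = -34 mod 337 = 303.

303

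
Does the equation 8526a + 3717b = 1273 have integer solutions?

no

gcd(8526, 3717) = 21.
21 does not divide 1273 (remainder 13), so no integer solutions.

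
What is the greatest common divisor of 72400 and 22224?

16

gcd(72400, 22224):
  72400 = 3*22224 + 5728
  22224 = 3*5728 + 5040
  5728 = 1*5040 + 688
  5040 = 7*688 + 224
  688 = 3*224 + 16
  224 = 14*16
so gcd(72400, 22224) = 16.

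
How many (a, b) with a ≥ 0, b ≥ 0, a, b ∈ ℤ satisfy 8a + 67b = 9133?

17

gcd(67, 8) = 1.
By Bézout, 8*(-25) + 67*(3) = 1.
One solution: (11, 135).
General: a = 11 + 67t, b = 135 - 8t.
a ≥ 0 ⇒ t ≥ 0; b ≥ 0 ⇒ t ≤ 16. So t ∈ [0, 16]: 17 solutions.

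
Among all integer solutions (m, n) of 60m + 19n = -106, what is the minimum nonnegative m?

gcd(60, 19):
  60 = 3·19 + 3
  19 = 6·3 + 1
  3 = 3·1
so gcd(60, 19) = 1.
1 divides -106, so solutions exist.
Back-substitute for Bézout coefficients:
  1 = 19 - 6·3
  ... = 60·(-6) + 19·(19)
Scale by -106/1 = -106: (m₀, n₀) = (636, -2014).
General solution: m = 636 + 19t, n = -2014 - 60t for integer t.
m ≥ 0: smallest is 636 mod 19 = 9 (at t = -33), with n = -34.

9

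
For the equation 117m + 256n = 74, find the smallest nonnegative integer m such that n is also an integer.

226

gcd(256, 117) = 1.
1 divides 74, so solutions exist.
By Bézout, 117*(-35) + 256*(16) = 1.
Scale by 74/1 = 74: (m₀, n₀) = (-2590, 1184).
General solution: m = -2590 + 256t, n = 1184 - 117t for integer t.
m ≥ 0: smallest is -2590 mod 256 = 226 (at t = 11), with n = -103.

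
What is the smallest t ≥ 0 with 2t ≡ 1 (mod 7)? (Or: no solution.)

4

gcd(7, 2) = 1.
1 divides 1, so solutions exist.
By Bézout, 2*(-3) + 7*(1) = 1.
So 2*(-3) ≡ 1 (mod 7); multiply by 1: t ≡ -3 (mod 7).
Smallest nonnegative: t = -3 mod 7 = 4.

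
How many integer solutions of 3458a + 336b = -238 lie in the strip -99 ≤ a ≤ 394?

gcd(3458, 336):
  3458 = 10·336 + 98
  336 = 3·98 + 42
  98 = 2·42 + 14
  42 = 3·14
so gcd(3458, 336) = 14.
Back-substitute for Bézout coefficients:
  14 = 98 - 2·42
  ... = 3458·(7) + 336·(-72)
Scale by -17: particular solution (-119, 1224); reduce a mod 24: (1, -11).
General solution: a = 1 + 24t, b = -11 - 247t for integer t.
-99 ≤ 1 + 24t ≤ 394 gives t ∈ [-4, 16], which is 21 values.

21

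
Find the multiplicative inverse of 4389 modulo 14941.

13804

gcd(14941, 4389):
  14941 = 3*4389 + 1774
  4389 = 2*1774 + 841
  1774 = 2*841 + 92
  841 = 9*92 + 13
  92 = 7*13 + 1
  13 = 13*1
so gcd(14941, 4389) = 1.
Back-substitute for Bézout coefficients:
  1 = 92 - 7*13
  ... = 4389*(-1137) + 14941*(334)
So 4389*-1137 ≡ 1 (mod 14941), and -1137 mod 14941 = 13804.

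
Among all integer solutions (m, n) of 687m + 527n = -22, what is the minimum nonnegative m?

349

gcd(687, 527) = 1.
1 divides -22, so solutions exist.
By Bézout, 687·(56) + 527·(-73) = 1.
Scale by -22/1 = -22: (m₀, n₀) = (-1232, 1606).
General solution: m = -1232 + 527t, n = 1606 - 687t for integer t.
m ≥ 0: smallest is -1232 mod 527 = 349 (at t = 3), with n = -455.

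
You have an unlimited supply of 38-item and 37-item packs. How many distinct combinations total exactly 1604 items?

Need nonnegative integers with 38j + 37k = 1604.
gcd(38, 37) = 1, and 38·(1) + 37·(-1) = 1.
So (j₀, k₀) = (1604, -1604); general j = 1604 + 37t, k = -1604 - 38t.
j ≥ 0 ⇒ t ≥ -43; k ≥ 0 ⇒ t ≤ -43. That's 1 value of t.

1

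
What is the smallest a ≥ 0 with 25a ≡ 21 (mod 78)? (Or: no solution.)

gcd(78, 25) = 1  (78 = 3·25 + 3, 25 = 8·3 + 1, 3 = 3·1).
1 divides 21, so solutions exist.
Back-substituting, 25·(25) + 78·(-8) = 1.
So 25·(25) ≡ 1 (mod 78); multiply by 21: a ≡ 525 (mod 78).
Smallest nonnegative: a = 525 mod 78 = 57.

57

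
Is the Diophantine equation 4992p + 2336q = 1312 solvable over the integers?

gcd(4992, 2336) = 32.
32 divides 1312, so integer solutions exist.

yes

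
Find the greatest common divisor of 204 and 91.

1

gcd(204, 91):
  204 = 2·91 + 22
  91 = 4·22 + 3
  22 = 7·3 + 1
  3 = 3·1
so gcd(204, 91) = 1.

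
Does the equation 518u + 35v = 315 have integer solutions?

yes

gcd(518, 35):
  518 = 14·35 + 28
  35 = 1·28 + 7
  28 = 4·7
so gcd(518, 35) = 7.
7 divides 315, so integer solutions exist.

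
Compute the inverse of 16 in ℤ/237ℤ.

gcd(237, 16):
  237 = 14×16 + 13
  16 = 1×13 + 3
  13 = 4×3 + 1
  3 = 3×1
so gcd(237, 16) = 1.
Back-substitute for Bézout coefficients:
  1 = 13 - 4×3
  ... = 16×(-74) + 237×(5)
So 16×-74 ≡ 1 (mod 237), and -74 mod 237 = 163.

163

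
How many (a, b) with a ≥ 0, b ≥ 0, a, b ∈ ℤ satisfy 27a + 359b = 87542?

gcd(359, 27) = 1.
By Bézout, 27×(133) + 359×(-10) = 1.
One solution: (357, 217).
General: a = 357 + 359t, b = 217 - 27t.
a ≥ 0 ⇒ t ≥ 0; b ≥ 0 ⇒ t ≤ 8. So t ∈ [0, 8]: 9 solutions.

9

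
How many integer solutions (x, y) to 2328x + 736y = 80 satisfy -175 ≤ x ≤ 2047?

gcd(2328, 736) = 8  (2328 = 3*736 + 120, 736 = 6*120 + 16, 120 = 7*16 + 8, 16 = 2*8).
Back-substituting, 2328*(43) + 736*(-136) = 8.
Scale by 10: particular solution (430, -1360); reduce x mod 92: (62, -196).
General solution: x = 62 + 92t, y = -196 - 291t for integer t.
-175 ≤ 62 + 92t ≤ 2047 gives t ∈ [-2, 21], which is 24 values.

24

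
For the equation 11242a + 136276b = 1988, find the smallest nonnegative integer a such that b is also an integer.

gcd(136276, 11242) = 14  (136276 = 12×11242 + 1372, 11242 = 8×1372 + 266, 1372 = 5×266 + 42, 266 = 6×42 + 14, 42 = 3×14).
14 divides 1988, so solutions exist.
Back-substituting, 11242×(3079) + 136276×(-254) = 14.
Scale by 1988/14 = 142: (a₀, b₀) = (437218, -36068).
General solution: a = 437218 + 9734t, b = -36068 - 803t for integer t.
a ≥ 0: smallest is 437218 mod 9734 = 8922 (at t = -44), with b = -736.

8922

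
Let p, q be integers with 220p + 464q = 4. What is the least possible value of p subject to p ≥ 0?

19

gcd(464, 220):
  464 = 2×220 + 24
  220 = 9×24 + 4
  24 = 6×4
so gcd(464, 220) = 4.
4 divides 4, so solutions exist.
Back-substitute for Bézout coefficients:
  4 = 220 - 9×24
  ... = 220×(19) + 464×(-9)
Scale by 4/4 = 1: (p₀, q₀) = (19, -9).
General solution: p = 19 + 116t, q = -9 - 55t for integer t.
p ≥ 0: smallest is 19 mod 116 = 19 (at t = 0), with q = -9.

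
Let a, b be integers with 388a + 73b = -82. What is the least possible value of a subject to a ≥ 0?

25

gcd(388, 73) = 1  (388 = 5×73 + 23, 73 = 3×23 + 4, 23 = 5×4 + 3, 4 = 1×3 + 1, 3 = 3×1).
1 divides -82, so solutions exist.
Back-substituting, 388×(-19) + 73×(101) = 1.
Scale by -82/1 = -82: (a₀, b₀) = (1558, -8282).
General solution: a = 1558 + 73t, b = -8282 - 388t for integer t.
a ≥ 0: smallest is 1558 mod 73 = 25 (at t = -21), with b = -134.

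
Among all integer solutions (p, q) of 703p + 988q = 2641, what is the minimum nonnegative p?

gcd(988, 703) = 19.
19 divides 2641, so solutions exist.
By Bézout, 703*(-7) + 988*(5) = 19.
Scale by 2641/19 = 139: (p₀, q₀) = (-973, 695).
General solution: p = -973 + 52t, q = 695 - 37t for integer t.
p ≥ 0: smallest is -973 mod 52 = 15 (at t = 19), with q = -8.

15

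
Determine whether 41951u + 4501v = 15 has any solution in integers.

no

gcd(41951, 4501) = 7  (41951 = 9*4501 + 1442, 4501 = 3*1442 + 175, 1442 = 8*175 + 42, 175 = 4*42 + 7, 42 = 6*7).
7 does not divide 15 (remainder 1), so no integer solutions.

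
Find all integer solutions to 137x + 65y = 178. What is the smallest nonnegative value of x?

44

gcd(137, 65) = 1  (137 = 2·65 + 7, 65 = 9·7 + 2, 7 = 3·2 + 1, 2 = 2·1).
1 divides 178, so solutions exist.
Back-substituting, 137·(28) + 65·(-59) = 1.
Scale by 178/1 = 178: (x₀, y₀) = (4984, -10502).
General solution: x = 4984 + 65t, y = -10502 - 137t for integer t.
x ≥ 0: smallest is 4984 mod 65 = 44 (at t = -76), with y = -90.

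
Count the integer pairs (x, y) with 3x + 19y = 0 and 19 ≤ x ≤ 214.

gcd(19, 3) = 1  (19 = 6×3 + 1, 3 = 3×1).
Back-substituting, 3×(-6) + 19×(1) = 1.
Scale by 0: particular solution (0, 0); reduce x mod 19: (0, 0).
General solution: x = 0 + 19t, y = 0 - 3t for integer t.
19 ≤ 0 + 19t ≤ 214 gives t ∈ [1, 11], which is 11 values.

11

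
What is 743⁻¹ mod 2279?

gcd(2279, 743):
  2279 = 3*743 + 50
  743 = 14*50 + 43
  50 = 1*43 + 7
  43 = 6*7 + 1
  7 = 7*1
so gcd(2279, 743) = 1.
Back-substitute for Bézout coefficients:
  1 = 43 - 6*7
  ... = 743*(319) + 2279*(-104)
So 743*319 ≡ 1 (mod 2279), and 319 mod 2279 = 319.

319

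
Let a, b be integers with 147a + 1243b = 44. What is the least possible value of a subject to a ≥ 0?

gcd(1243, 147):
  1243 = 8×147 + 67
  147 = 2×67 + 13
  67 = 5×13 + 2
  13 = 6×2 + 1
  2 = 2×1
so gcd(1243, 147) = 1.
1 divides 44, so solutions exist.
Back-substitute for Bézout coefficients:
  1 = 13 - 6×2
  ... = 147×(575) + 1243×(-68)
Scale by 44/1 = 44: (a₀, b₀) = (25300, -2992).
General solution: a = 25300 + 1243t, b = -2992 - 147t for integer t.
a ≥ 0: smallest is 25300 mod 1243 = 440 (at t = -20), with b = -52.

440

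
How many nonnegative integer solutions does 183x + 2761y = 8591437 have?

gcd(2761, 183) = 1  (2761 = 15·183 + 16, 183 = 11·16 + 7, 16 = 2·7 + 2, 7 = 3·2 + 1, 2 = 2·1).
Back-substituting, 183·(1207) + 2761·(-80) = 1.
Scale by 8591437: one solution is (10369864459, -687314960). Reduce x mod 2761: (1263, 3028).
General: x = 1263 + 2761t, y = 3028 - 183t.
x ≥ 0 ⇒ t ≥ 0; y ≥ 0 ⇒ t ≤ 16. So t ∈ [0, 16]: 17 solutions.

17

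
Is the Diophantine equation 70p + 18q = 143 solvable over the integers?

gcd(70, 18) = 2  (70 = 3*18 + 16, 18 = 1*16 + 2, 16 = 8*2).
2 does not divide 143 (remainder 1), so no integer solutions.

no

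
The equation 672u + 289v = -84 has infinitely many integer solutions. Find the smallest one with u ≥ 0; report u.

36

gcd(672, 289) = 1  (672 = 2*289 + 94, 289 = 3*94 + 7, 94 = 13*7 + 3, 7 = 2*3 + 1, 3 = 3*1).
1 divides -84, so solutions exist.
Back-substituting, 672*(-83) + 289*(193) = 1.
Scale by -84/1 = -84: (u₀, v₀) = (6972, -16212).
General solution: u = 6972 + 289t, v = -16212 - 672t for integer t.
u ≥ 0: smallest is 6972 mod 289 = 36 (at t = -24), with v = -84.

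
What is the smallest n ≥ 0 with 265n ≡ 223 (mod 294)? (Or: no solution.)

43

gcd(294, 265):
  294 = 1×265 + 29
  265 = 9×29 + 4
  29 = 7×4 + 1
  4 = 4×1
so gcd(294, 265) = 1.
1 divides 223, so solutions exist.
Back-substitute for Bézout coefficients:
  1 = 29 - 7×4
  ... = 265×(-71) + 294×(64)
So 265×(-71) ≡ 1 (mod 294); multiply by 223: n ≡ -15833 (mod 294).
Smallest nonnegative: n = -15833 mod 294 = 43.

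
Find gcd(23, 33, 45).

1

gcd(33, 23):
  33 = 1*23 + 10
  23 = 2*10 + 3
  10 = 3*3 + 1
  3 = 3*1
so gcd(33, 23) = 1.
gcd(1, 45) = 1.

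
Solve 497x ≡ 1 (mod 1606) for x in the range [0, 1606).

391

gcd(1606, 497):
  1606 = 3*497 + 115
  497 = 4*115 + 37
  115 = 3*37 + 4
  37 = 9*4 + 1
  4 = 4*1
so gcd(1606, 497) = 1.
Back-substitute for Bézout coefficients:
  1 = 37 - 9*4
  ... = 497*(391) + 1606*(-121)
So 497*391 ≡ 1 (mod 1606), and 391 mod 1606 = 391.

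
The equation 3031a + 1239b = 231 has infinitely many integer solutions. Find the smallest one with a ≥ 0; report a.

99

gcd(3031, 1239):
  3031 = 2*1239 + 553
  1239 = 2*553 + 133
  553 = 4*133 + 21
  133 = 6*21 + 7
  21 = 3*7
so gcd(3031, 1239) = 7.
7 divides 231, so solutions exist.
Back-substitute for Bézout coefficients:
  7 = 133 - 6*21
  ... = 3031*(-56) + 1239*(137)
Scale by 231/7 = 33: (a₀, b₀) = (-1848, 4521).
General solution: a = -1848 + 177t, b = 4521 - 433t for integer t.
a ≥ 0: smallest is -1848 mod 177 = 99 (at t = 11), with b = -242.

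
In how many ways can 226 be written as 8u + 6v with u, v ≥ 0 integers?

gcd(8, 6) = 2  (8 = 1*6 + 2, 6 = 3*2).
Back-substituting, 8*(1) + 6*(-1) = 2.
Scale by 113: one solution is (113, -113). Reduce u mod 3: (2, 35).
General: u = 2 + 3t, v = 35 - 4t.
u ≥ 0 ⇒ t ≥ 0; v ≥ 0 ⇒ t ≤ 8. So t ∈ [0, 8]: 9 solutions.

9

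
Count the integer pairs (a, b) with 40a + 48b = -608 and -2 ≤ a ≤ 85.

15

gcd(48, 40):
  48 = 1*40 + 8
  40 = 5*8
so gcd(48, 40) = 8.
Back-substitute for Bézout coefficients:
  8 = 48 - 1*40
  ... = 40*(-1) + 48*(1)
Scale by -76: particular solution (76, -76); reduce a mod 6: (4, -16).
General solution: a = 4 + 6t, b = -16 - 5t for integer t.
-2 ≤ 4 + 6t ≤ 85 gives t ∈ [-1, 13], which is 15 values.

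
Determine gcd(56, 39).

1

gcd(56, 39) = 1  (56 = 1×39 + 17, 39 = 2×17 + 5, 17 = 3×5 + 2, 5 = 2×2 + 1, 2 = 2×1).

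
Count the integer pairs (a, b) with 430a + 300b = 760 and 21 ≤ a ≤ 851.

gcd(430, 300) = 10.
By Bézout, 430·(7) + 300·(-10) = 10.
Particular solution: (22, -29).
General solution: a = 22 + 30t, b = -29 - 43t for integer t.
21 ≤ 22 + 30t ≤ 851 gives t ∈ [0, 27], which is 28 values.

28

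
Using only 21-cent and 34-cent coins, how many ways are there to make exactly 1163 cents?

1

Need nonnegative integers with 21j + 34k = 1163.
gcd(21, 34) = 1, and 21·(13) + 34·(-8) = 1.
So (j₀, k₀) = (15119, -9304); general j = 15119 + 34t, k = -9304 - 21t.
j ≥ 0 ⇒ t ≥ -444; k ≥ 0 ⇒ t ≤ -444. That's 1 value of t.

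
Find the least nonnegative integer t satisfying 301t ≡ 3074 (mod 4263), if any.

no solution

gcd(4263, 301) = 7.
7 does not divide 3074, so the congruence has no solution.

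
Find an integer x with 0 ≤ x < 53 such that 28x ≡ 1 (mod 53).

36

gcd(53, 28) = 1.
By Bézout, 28×(-17) + 53×(9) = 1.
So 28×-17 ≡ 1 (mod 53), and -17 mod 53 = 36.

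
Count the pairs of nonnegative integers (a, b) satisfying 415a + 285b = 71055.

3

gcd(415, 285) = 5  (415 = 1×285 + 130, 285 = 2×130 + 25, 130 = 5×25 + 5, 25 = 5×5).
Back-substituting, 415×(11) + 285×(-16) = 5.
Scale by 14211: one solution is (156321, -227376). Reduce a mod 57: (27, 210).
General: a = 27 + 57t, b = 210 - 83t.
a ≥ 0 ⇒ t ≥ 0; b ≥ 0 ⇒ t ≤ 2. So t ∈ [0, 2]: 3 solutions.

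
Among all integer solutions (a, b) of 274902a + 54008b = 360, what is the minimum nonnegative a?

8720

gcd(274902, 54008):
  274902 = 5·54008 + 4862
  54008 = 11·4862 + 526
  4862 = 9·526 + 128
  526 = 4·128 + 14
  128 = 9·14 + 2
  14 = 7·2
so gcd(274902, 54008) = 2.
2 divides 360, so solutions exist.
Back-substitute for Bézout coefficients:
  2 = 128 - 9·14
  ... = 274902·(3799) + 54008·(-19337)
Scale by 360/2 = 180: (a₀, b₀) = (683820, -3480660).
General solution: a = 683820 + 27004t, b = -3480660 - 137451t for integer t.
a ≥ 0: smallest is 683820 mod 27004 = 8720 (at t = -25), with b = -44385.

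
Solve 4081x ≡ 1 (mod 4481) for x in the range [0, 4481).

gcd(4481, 4081) = 1.
By Bézout, 4081·(-885) + 4481·(806) = 1.
So 4081·-885 ≡ 1 (mod 4481), and -885 mod 4481 = 3596.

3596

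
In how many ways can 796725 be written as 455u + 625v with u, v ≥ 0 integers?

gcd(625, 455) = 5  (625 = 1·455 + 170, 455 = 2·170 + 115, 170 = 1·115 + 55, 115 = 2·55 + 5, 55 = 11·5).
Back-substituting, 455·(11) + 625·(-8) = 5.
Scale by 159345: one solution is (1752795, -1274760). Reduce u mod 125: (45, 1242).
General: u = 45 + 125t, v = 1242 - 91t.
u ≥ 0 ⇒ t ≥ 0; v ≥ 0 ⇒ t ≤ 13. So t ∈ [0, 13]: 14 solutions.

14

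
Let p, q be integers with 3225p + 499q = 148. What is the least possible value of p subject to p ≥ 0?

gcd(3225, 499) = 1.
1 divides 148, so solutions exist.
By Bézout, 3225·(-54) + 499·(349) = 1.
Scale by 148/1 = 148: (p₀, q₀) = (-7992, 51652).
General solution: p = -7992 + 499t, q = 51652 - 3225t for integer t.
p ≥ 0: smallest is -7992 mod 499 = 491 (at t = 17), with q = -3173.

491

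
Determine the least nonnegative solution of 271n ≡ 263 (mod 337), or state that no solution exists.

gcd(337, 271):
  337 = 1×271 + 66
  271 = 4×66 + 7
  66 = 9×7 + 3
  7 = 2×3 + 1
  3 = 3×1
so gcd(337, 271) = 1.
1 divides 263, so solutions exist.
Back-substitute for Bézout coefficients:
  1 = 7 - 2×3
  ... = 271×(97) + 337×(-78)
So 271×(97) ≡ 1 (mod 337); multiply by 263: n ≡ 25511 (mod 337).
Smallest nonnegative: n = 25511 mod 337 = 236.

236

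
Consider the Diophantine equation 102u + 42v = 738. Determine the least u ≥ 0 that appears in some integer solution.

6

gcd(102, 42):
  102 = 2*42 + 18
  42 = 2*18 + 6
  18 = 3*6
so gcd(102, 42) = 6.
6 divides 738, so solutions exist.
Back-substitute for Bézout coefficients:
  6 = 42 - 2*18
  ... = 102*(-2) + 42*(5)
Scale by 738/6 = 123: (u₀, v₀) = (-246, 615).
General solution: u = -246 + 7t, v = 615 - 17t for integer t.
u ≥ 0: smallest is -246 mod 7 = 6 (at t = 36), with v = 3.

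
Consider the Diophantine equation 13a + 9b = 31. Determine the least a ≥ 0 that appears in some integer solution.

gcd(13, 9):
  13 = 1·9 + 4
  9 = 2·4 + 1
  4 = 4·1
so gcd(13, 9) = 1.
1 divides 31, so solutions exist.
Back-substitute for Bézout coefficients:
  1 = 9 - 2·4
  ... = 13·(-2) + 9·(3)
Scale by 31/1 = 31: (a₀, b₀) = (-62, 93).
General solution: a = -62 + 9t, b = 93 - 13t for integer t.
a ≥ 0: smallest is -62 mod 9 = 1 (at t = 7), with b = 2.

1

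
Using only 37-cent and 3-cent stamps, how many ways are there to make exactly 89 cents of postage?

Need nonnegative integers with 37j + 3k = 89.
gcd(37, 3) = 1, and 37·(1) + 3·(-12) = 1.
So (j₀, k₀) = (89, -1068); general j = 89 + 3t, k = -1068 - 37t.
j ≥ 0 ⇒ t ≥ -29; k ≥ 0 ⇒ t ≤ -29. That's 1 value of t.

1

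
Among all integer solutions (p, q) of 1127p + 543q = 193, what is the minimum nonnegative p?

gcd(1127, 543) = 1.
1 divides 193, so solutions exist.
By Bézout, 1127·(53) + 543·(-110) = 1.
Scale by 193/1 = 193: (p₀, q₀) = (10229, -21230).
General solution: p = 10229 + 543t, q = -21230 - 1127t for integer t.
p ≥ 0: smallest is 10229 mod 543 = 455 (at t = -18), with q = -944.

455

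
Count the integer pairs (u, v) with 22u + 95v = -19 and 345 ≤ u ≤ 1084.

8

gcd(95, 22) = 1  (95 = 4*22 + 7, 22 = 3*7 + 1, 7 = 7*1).
Back-substituting, 22*(13) + 95*(-3) = 1.
Scale by -19: particular solution (-247, 57); reduce u mod 95: (38, -9).
General solution: u = 38 + 95t, v = -9 - 22t for integer t.
345 ≤ 38 + 95t ≤ 1084 gives t ∈ [4, 11], which is 8 values.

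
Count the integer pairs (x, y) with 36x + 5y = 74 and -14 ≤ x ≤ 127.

28

gcd(36, 5) = 1  (36 = 7*5 + 1, 5 = 5*1).
Back-substituting, 36*(1) + 5*(-7) = 1.
Scale by 74: particular solution (74, -518); reduce x mod 5: (4, -14).
General solution: x = 4 + 5t, y = -14 - 36t for integer t.
-14 ≤ 4 + 5t ≤ 127 gives t ∈ [-3, 24], which is 28 values.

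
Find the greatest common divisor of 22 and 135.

gcd(135, 22):
  135 = 6×22 + 3
  22 = 7×3 + 1
  3 = 3×1
so gcd(135, 22) = 1.

1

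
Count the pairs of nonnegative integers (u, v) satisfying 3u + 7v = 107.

gcd(7, 3):
  7 = 2·3 + 1
  3 = 3·1
so gcd(7, 3) = 1.
Back-substitute for Bézout coefficients:
  1 = 7 - 2·3
  ... = 3·(-2) + 7·(1)
Scale by 107: one solution is (-214, 107). Reduce u mod 7: (3, 14).
General: u = 3 + 7t, v = 14 - 3t.
u ≥ 0 ⇒ t ≥ 0; v ≥ 0 ⇒ t ≤ 4. So t ∈ [0, 4]: 5 solutions.

5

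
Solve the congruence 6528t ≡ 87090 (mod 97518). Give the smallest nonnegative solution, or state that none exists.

gcd(97518, 6528):
  97518 = 14×6528 + 6126
  6528 = 1×6126 + 402
  6126 = 15×402 + 96
  402 = 4×96 + 18
  96 = 5×18 + 6
  18 = 3×6
so gcd(97518, 6528) = 6.
6 divides 87090, so solutions exist.
Back-substitute for Bézout coefficients:
  6 = 96 - 5×18
  ... = 6528×(-5094) + 97518×(341)
So 6528×(-5094) ≡ 6 (mod 97518); multiply by 14515: t ≡ -73939410 (mod 16253).
Smallest nonnegative: t = -73939410 mod 16253 = 11740.

11740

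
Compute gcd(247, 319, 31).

gcd(319, 247) = 1  (319 = 1*247 + 72, 247 = 3*72 + 31, 72 = 2*31 + 10, 31 = 3*10 + 1, 10 = 10*1).
gcd(1, 31) = 1.

1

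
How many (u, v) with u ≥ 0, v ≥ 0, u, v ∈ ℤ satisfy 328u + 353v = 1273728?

11

gcd(353, 328) = 1  (353 = 1×328 + 25, 328 = 13×25 + 3, 25 = 8×3 + 1, 3 = 3×1).
Back-substituting, 328×(-113) + 353×(105) = 1.
Scale by 1273728: one solution is (-143931264, 133741440). Reduce u mod 353: (250, 3376).
General: u = 250 + 353t, v = 3376 - 328t.
u ≥ 0 ⇒ t ≥ 0; v ≥ 0 ⇒ t ≤ 10. So t ∈ [0, 10]: 11 solutions.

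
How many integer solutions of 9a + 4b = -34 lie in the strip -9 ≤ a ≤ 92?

gcd(9, 4):
  9 = 2*4 + 1
  4 = 4*1
so gcd(9, 4) = 1.
Back-substitute for Bézout coefficients:
  1 = 9 - 2*4
  ... = 9*(1) + 4*(-2)
Scale by -34: particular solution (-34, 68); reduce a mod 4: (2, -13).
General solution: a = 2 + 4t, b = -13 - 9t for integer t.
-9 ≤ 2 + 4t ≤ 92 gives t ∈ [-2, 22], which is 25 values.

25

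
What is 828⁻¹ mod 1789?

1372

gcd(1789, 828) = 1.
By Bézout, 828·(-417) + 1789·(193) = 1.
So 828·-417 ≡ 1 (mod 1789), and -417 mod 1789 = 1372.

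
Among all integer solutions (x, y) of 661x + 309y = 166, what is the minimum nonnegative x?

241

gcd(661, 309) = 1  (661 = 2*309 + 43, 309 = 7*43 + 8, 43 = 5*8 + 3, 8 = 2*3 + 2, 3 = 1*2 + 1, 2 = 2*1).
1 divides 166, so solutions exist.
Back-substituting, 661*(115) + 309*(-246) = 1.
Scale by 166/1 = 166: (x₀, y₀) = (19090, -40836).
General solution: x = 19090 + 309t, y = -40836 - 661t for integer t.
x ≥ 0: smallest is 19090 mod 309 = 241 (at t = -61), with y = -515.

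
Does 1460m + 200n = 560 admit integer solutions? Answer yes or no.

yes

gcd(1460, 200) = 20.
20 divides 560, so integer solutions exist.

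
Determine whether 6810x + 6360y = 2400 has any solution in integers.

gcd(6810, 6360) = 30.
30 divides 2400, so integer solutions exist.

yes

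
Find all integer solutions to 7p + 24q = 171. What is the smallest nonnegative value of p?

21

gcd(24, 7) = 1  (24 = 3·7 + 3, 7 = 2·3 + 1, 3 = 3·1).
1 divides 171, so solutions exist.
Back-substituting, 7·(7) + 24·(-2) = 1.
Scale by 171/1 = 171: (p₀, q₀) = (1197, -342).
General solution: p = 1197 + 24t, q = -342 - 7t for integer t.
p ≥ 0: smallest is 1197 mod 24 = 21 (at t = -49), with q = 1.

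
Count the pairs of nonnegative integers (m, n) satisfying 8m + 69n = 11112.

21

gcd(69, 8):
  69 = 8*8 + 5
  8 = 1*5 + 3
  5 = 1*3 + 2
  3 = 1*2 + 1
  2 = 2*1
so gcd(69, 8) = 1.
Back-substitute for Bézout coefficients:
  1 = 3 - 1*2
  ... = 8*(26) + 69*(-3)
Scale by 11112: one solution is (288912, -33336). Reduce m mod 69: (9, 160).
General: m = 9 + 69t, n = 160 - 8t.
m ≥ 0 ⇒ t ≥ 0; n ≥ 0 ⇒ t ≤ 20. So t ∈ [0, 20]: 21 solutions.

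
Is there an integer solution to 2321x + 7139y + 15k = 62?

yes

gcd(7139, 2321) = 11  (7139 = 3·2321 + 176, 2321 = 13·176 + 33, 176 = 5·33 + 11, 33 = 3·11).
gcd(11, 15) = 1.
1 divides 62, so integer solutions exist.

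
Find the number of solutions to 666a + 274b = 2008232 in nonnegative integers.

22

gcd(666, 274):
  666 = 2*274 + 118
  274 = 2*118 + 38
  118 = 3*38 + 4
  38 = 9*4 + 2
  4 = 2*2
so gcd(666, 274) = 2.
Back-substitute for Bézout coefficients:
  2 = 38 - 9*4
  ... = 666*(-65) + 274*(158)
Scale by 1004116: one solution is (-65267540, 158650328). Reduce a mod 137: (82, 7130).
General: a = 82 + 137t, b = 7130 - 333t.
a ≥ 0 ⇒ t ≥ 0; b ≥ 0 ⇒ t ≤ 21. So t ∈ [0, 21]: 22 solutions.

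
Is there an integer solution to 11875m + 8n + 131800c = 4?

yes

gcd(11875, 8) = 1  (11875 = 1484·8 + 3, 8 = 2·3 + 2, 3 = 1·2 + 1, 2 = 2·1).
gcd(1, 131800) = 1.
1 divides 4, so integer solutions exist.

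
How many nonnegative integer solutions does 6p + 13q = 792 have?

gcd(13, 6) = 1.
By Bézout, 6×(-2) + 13×(1) = 1.
One solution: (2, 60).
General: p = 2 + 13t, q = 60 - 6t.
p ≥ 0 ⇒ t ≥ 0; q ≥ 0 ⇒ t ≤ 10. So t ∈ [0, 10]: 11 solutions.

11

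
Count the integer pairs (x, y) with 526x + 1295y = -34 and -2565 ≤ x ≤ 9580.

gcd(1295, 526) = 1.
By Bézout, 526·(421) + 1295·(-171) = 1.
Particular solution: (1226, -498).
General solution: x = 1226 + 1295t, y = -498 - 526t for integer t.
-2565 ≤ 1226 + 1295t ≤ 9580 gives t ∈ [-2, 6], which is 9 values.

9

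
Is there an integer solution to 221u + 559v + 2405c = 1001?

yes

gcd(559, 221) = 13.
gcd(13, 2405) = 13.
13 divides 1001, so integer solutions exist.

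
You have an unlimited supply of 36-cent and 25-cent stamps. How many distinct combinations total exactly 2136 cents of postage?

Need nonnegative integers with 36j + 25k = 2136.
gcd(36, 25) = 1, and 36·(-9) + 25·(13) = 1.
So (j₀, k₀) = (-19224, 27768); general j = -19224 + 25t, k = 27768 - 36t.
j ≥ 0 ⇒ t ≥ 769; k ≥ 0 ⇒ t ≤ 771. That's 3 values of t.

3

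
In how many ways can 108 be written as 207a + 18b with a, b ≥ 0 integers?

gcd(207, 18) = 9  (207 = 11·18 + 9, 18 = 2·9).
Back-substituting, 207·(1) + 18·(-11) = 9.
Scale by 12: one solution is (12, -132). Reduce a mod 2: (0, 6).
General: a = 0 + 2t, b = 6 - 23t.
a ≥ 0 ⇒ t ≥ 0; b ≥ 0 ⇒ t ≤ 0. So t ∈ [0, 0]: 1 solution.

1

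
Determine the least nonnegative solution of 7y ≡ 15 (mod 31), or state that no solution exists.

11

gcd(31, 7) = 1.
1 divides 15, so solutions exist.
By Bézout, 7·(9) + 31·(-2) = 1.
So 7·(9) ≡ 1 (mod 31); multiply by 15: y ≡ 135 (mod 31).
Smallest nonnegative: y = 135 mod 31 = 11.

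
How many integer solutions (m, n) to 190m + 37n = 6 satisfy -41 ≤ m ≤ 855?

24

gcd(190, 37):
  190 = 5·37 + 5
  37 = 7·5 + 2
  5 = 2·2 + 1
  2 = 2·1
so gcd(190, 37) = 1.
Back-substitute for Bézout coefficients:
  1 = 5 - 2·2
  ... = 190·(15) + 37·(-77)
Scale by 6: particular solution (90, -462); reduce m mod 37: (16, -82).
General solution: m = 16 + 37t, n = -82 - 190t for integer t.
-41 ≤ 16 + 37t ≤ 855 gives t ∈ [-1, 22], which is 24 values.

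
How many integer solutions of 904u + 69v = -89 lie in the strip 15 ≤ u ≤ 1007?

gcd(904, 69):
  904 = 13·69 + 7
  69 = 9·7 + 6
  7 = 1·6 + 1
  6 = 6·1
so gcd(904, 69) = 1.
Back-substitute for Bézout coefficients:
  1 = 7 - 1·6
  ... = 904·(10) + 69·(-131)
Scale by -89: particular solution (-890, 11659); reduce u mod 69: (7, -93).
General solution: u = 7 + 69t, v = -93 - 904t for integer t.
15 ≤ 7 + 69t ≤ 1007 gives t ∈ [1, 14], which is 14 values.

14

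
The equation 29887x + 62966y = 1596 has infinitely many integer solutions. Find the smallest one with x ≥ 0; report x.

gcd(62966, 29887):
  62966 = 2*29887 + 3192
  29887 = 9*3192 + 1159
  3192 = 2*1159 + 874
  1159 = 1*874 + 285
  874 = 3*285 + 19
  285 = 15*19
so gcd(62966, 29887) = 19.
19 divides 1596, so solutions exist.
Back-substitute for Bézout coefficients:
  19 = 874 - 3*285
  ... = 29887*(-217) + 62966*(103)
Scale by 1596/19 = 84: (x₀, y₀) = (-18228, 8652).
General solution: x = -18228 + 3314t, y = 8652 - 1573t for integer t.
x ≥ 0: smallest is -18228 mod 3314 = 1656 (at t = 6), with y = -786.

1656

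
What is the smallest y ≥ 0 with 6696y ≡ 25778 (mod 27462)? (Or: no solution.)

gcd(27462, 6696) = 6  (27462 = 4*6696 + 678, 6696 = 9*678 + 594, 678 = 1*594 + 84, 594 = 7*84 + 6, 84 = 14*6).
6 does not divide 25778, so the congruence has no solution.

no solution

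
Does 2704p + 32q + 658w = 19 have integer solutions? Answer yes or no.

no

gcd(2704, 32) = 16.
gcd(16, 658) = 2.
2 does not divide 19 (remainder 1), so no integer solutions.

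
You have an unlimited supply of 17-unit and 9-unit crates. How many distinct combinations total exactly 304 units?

Need nonnegative integers with 17j + 9k = 304.
gcd(17, 9) = 1, and 17·(-1) + 9·(2) = 1.
So (j₀, k₀) = (-304, 608); general j = -304 + 9t, k = 608 - 17t.
j ≥ 0 ⇒ t ≥ 34; k ≥ 0 ⇒ t ≤ 35. That's 2 values of t.

2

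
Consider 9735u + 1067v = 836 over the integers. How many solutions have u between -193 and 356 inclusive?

5

gcd(9735, 1067) = 11.
By Bézout, 9735×(-8) + 1067×(73) = 11.
Particular solution: (71, -647).
General solution: u = 71 + 97t, v = -647 - 885t for integer t.
-193 ≤ 71 + 97t ≤ 356 gives t ∈ [-2, 2], which is 5 values.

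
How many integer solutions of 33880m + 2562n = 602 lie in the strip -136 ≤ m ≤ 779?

gcd(33880, 2562):
  33880 = 13×2562 + 574
  2562 = 4×574 + 266
  574 = 2×266 + 42
  266 = 6×42 + 14
  42 = 3×14
so gcd(33880, 2562) = 14.
Back-substitute for Bézout coefficients:
  14 = 266 - 6×42
  ... = 33880×(-58) + 2562×(767)
Scale by 43: particular solution (-2494, 32981); reduce m mod 183: (68, -899).
General solution: m = 68 + 183t, n = -899 - 2420t for integer t.
-136 ≤ 68 + 183t ≤ 779 gives t ∈ [-1, 3], which is 5 values.

5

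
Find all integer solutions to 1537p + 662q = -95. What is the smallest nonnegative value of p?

329

gcd(1537, 662):
  1537 = 2×662 + 213
  662 = 3×213 + 23
  213 = 9×23 + 6
  23 = 3×6 + 5
  6 = 1×5 + 1
  5 = 5×1
so gcd(1537, 662) = 1.
1 divides -95, so solutions exist.
Back-substitute for Bézout coefficients:
  1 = 6 - 1×5
  ... = 1537×(115) + 662×(-267)
Scale by -95/1 = -95: (p₀, q₀) = (-10925, 25365).
General solution: p = -10925 + 662t, q = 25365 - 1537t for integer t.
p ≥ 0: smallest is -10925 mod 662 = 329 (at t = 17), with q = -764.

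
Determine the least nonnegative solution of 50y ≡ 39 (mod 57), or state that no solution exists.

27

gcd(57, 50) = 1  (57 = 1×50 + 7, 50 = 7×7 + 1, 7 = 7×1).
1 divides 39, so solutions exist.
Back-substituting, 50×(8) + 57×(-7) = 1.
So 50×(8) ≡ 1 (mod 57); multiply by 39: y ≡ 312 (mod 57).
Smallest nonnegative: y = 312 mod 57 = 27.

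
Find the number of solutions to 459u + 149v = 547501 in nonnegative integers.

8

gcd(459, 149) = 1.
By Bézout, 459*(-62) + 149*(191) = 1.
One solution: (118, 3311).
General: u = 118 + 149t, v = 3311 - 459t.
u ≥ 0 ⇒ t ≥ 0; v ≥ 0 ⇒ t ≤ 7. So t ∈ [0, 7]: 8 solutions.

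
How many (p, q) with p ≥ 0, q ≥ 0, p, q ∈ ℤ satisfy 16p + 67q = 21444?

gcd(67, 16):
  67 = 4·16 + 3
  16 = 5·3 + 1
  3 = 3·1
so gcd(67, 16) = 1.
Back-substitute for Bézout coefficients:
  1 = 16 - 5·3
  ... = 16·(21) + 67·(-5)
Scale by 21444: one solution is (450324, -107220). Reduce p mod 67: (17, 316).
General: p = 17 + 67t, q = 316 - 16t.
p ≥ 0 ⇒ t ≥ 0; q ≥ 0 ⇒ t ≤ 19. So t ∈ [0, 19]: 20 solutions.

20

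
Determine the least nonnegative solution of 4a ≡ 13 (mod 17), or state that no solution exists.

16

gcd(17, 4) = 1.
1 divides 13, so solutions exist.
By Bézout, 4*(-4) + 17*(1) = 1.
So 4*(-4) ≡ 1 (mod 17); multiply by 13: a ≡ -52 (mod 17).
Smallest nonnegative: a = -52 mod 17 = 16.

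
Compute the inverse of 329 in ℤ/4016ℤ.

2185

gcd(4016, 329) = 1.
By Bézout, 329*(-1831) + 4016*(150) = 1.
So 329*-1831 ≡ 1 (mod 4016), and -1831 mod 4016 = 2185.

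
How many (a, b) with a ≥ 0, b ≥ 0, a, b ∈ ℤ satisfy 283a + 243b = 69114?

1

gcd(283, 243):
  283 = 1×243 + 40
  243 = 6×40 + 3
  40 = 13×3 + 1
  3 = 3×1
so gcd(283, 243) = 1.
Back-substitute for Bézout coefficients:
  1 = 40 - 13×3
  ... = 283×(79) + 243×(-92)
Scale by 69114: one solution is (5460006, -6358488). Reduce a mod 243: (39, 239).
General: a = 39 + 243t, b = 239 - 283t.
a ≥ 0 ⇒ t ≥ 0; b ≥ 0 ⇒ t ≤ 0. So t ∈ [0, 0]: 1 solution.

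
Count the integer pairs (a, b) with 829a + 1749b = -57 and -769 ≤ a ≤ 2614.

2

gcd(1749, 829):
  1749 = 2·829 + 91
  829 = 9·91 + 10
  91 = 9·10 + 1
  10 = 10·1
so gcd(1749, 829) = 1.
Back-substitute for Bézout coefficients:
  1 = 91 - 9·10
  ... = 829·(-173) + 1749·(82)
Scale by -57: particular solution (9861, -4674); reduce a mod 1749: (1116, -529).
General solution: a = 1116 + 1749t, b = -529 - 829t for integer t.
-769 ≤ 1116 + 1749t ≤ 2614 gives t ∈ [-1, 0], which is 2 values.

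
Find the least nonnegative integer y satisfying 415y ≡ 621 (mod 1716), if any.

783

gcd(1716, 415) = 1  (1716 = 4×415 + 56, 415 = 7×56 + 23, 56 = 2×23 + 10, 23 = 2×10 + 3, 10 = 3×3 + 1, 3 = 3×1).
1 divides 621, so solutions exist.
Back-substituting, 415×(-521) + 1716×(126) = 1.
So 415×(-521) ≡ 1 (mod 1716); multiply by 621: y ≡ -323541 (mod 1716).
Smallest nonnegative: y = -323541 mod 1716 = 783.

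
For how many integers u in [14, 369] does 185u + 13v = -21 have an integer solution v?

gcd(185, 13):
  185 = 14·13 + 3
  13 = 4·3 + 1
  3 = 3·1
so gcd(185, 13) = 1.
Back-substitute for Bézout coefficients:
  1 = 13 - 4·3
  ... = 185·(-4) + 13·(57)
Scale by -21: particular solution (84, -1197); reduce u mod 13: (6, -87).
General solution: u = 6 + 13t, v = -87 - 185t for integer t.
14 ≤ 6 + 13t ≤ 369 gives t ∈ [1, 27], which is 27 values.

27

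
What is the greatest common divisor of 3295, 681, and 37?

gcd(3295, 681) = 1.
gcd(1, 37) = 1.

1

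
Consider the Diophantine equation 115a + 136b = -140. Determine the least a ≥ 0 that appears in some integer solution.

52

gcd(136, 115):
  136 = 1·115 + 21
  115 = 5·21 + 10
  21 = 2·10 + 1
  10 = 10·1
so gcd(136, 115) = 1.
1 divides -140, so solutions exist.
Back-substitute for Bézout coefficients:
  1 = 21 - 2·10
  ... = 115·(-13) + 136·(11)
Scale by -140/1 = -140: (a₀, b₀) = (1820, -1540).
General solution: a = 1820 + 136t, b = -1540 - 115t for integer t.
a ≥ 0: smallest is 1820 mod 136 = 52 (at t = -13), with b = -45.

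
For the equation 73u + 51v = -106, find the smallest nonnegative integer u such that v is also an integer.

gcd(73, 51):
  73 = 1·51 + 22
  51 = 2·22 + 7
  22 = 3·7 + 1
  7 = 7·1
so gcd(73, 51) = 1.
1 divides -106, so solutions exist.
Back-substitute for Bézout coefficients:
  1 = 22 - 3·7
  ... = 73·(7) + 51·(-10)
Scale by -106/1 = -106: (u₀, v₀) = (-742, 1060).
General solution: u = -742 + 51t, v = 1060 - 73t for integer t.
u ≥ 0: smallest is -742 mod 51 = 23 (at t = 15), with v = -35.

23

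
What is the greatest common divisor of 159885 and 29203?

19

gcd(159885, 29203) = 19  (159885 = 5·29203 + 13870, 29203 = 2·13870 + 1463, 13870 = 9·1463 + 703, 1463 = 2·703 + 57, 703 = 12·57 + 19, 57 = 3·19).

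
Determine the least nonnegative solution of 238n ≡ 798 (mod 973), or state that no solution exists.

gcd(973, 238):
  973 = 4·238 + 21
  238 = 11·21 + 7
  21 = 3·7
so gcd(973, 238) = 7.
7 divides 798, so solutions exist.
Back-substitute for Bézout coefficients:
  7 = 238 - 11·21
  ... = 238·(45) + 973·(-11)
So 238·(45) ≡ 7 (mod 973); multiply by 114: n ≡ 5130 (mod 139).
Smallest nonnegative: n = 5130 mod 139 = 126.

126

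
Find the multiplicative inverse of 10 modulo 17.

12

gcd(17, 10) = 1  (17 = 1·10 + 7, 10 = 1·7 + 3, 7 = 2·3 + 1, 3 = 3·1).
Back-substituting, 10·(-5) + 17·(3) = 1.
So 10·-5 ≡ 1 (mod 17), and -5 mod 17 = 12.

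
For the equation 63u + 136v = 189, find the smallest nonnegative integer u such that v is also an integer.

gcd(136, 63) = 1  (136 = 2·63 + 10, 63 = 6·10 + 3, 10 = 3·3 + 1, 3 = 3·1).
1 divides 189, so solutions exist.
Back-substituting, 63·(-41) + 136·(19) = 1.
Scale by 189/1 = 189: (u₀, v₀) = (-7749, 3591).
General solution: u = -7749 + 136t, v = 3591 - 63t for integer t.
u ≥ 0: smallest is -7749 mod 136 = 3 (at t = 57), with v = 0.

3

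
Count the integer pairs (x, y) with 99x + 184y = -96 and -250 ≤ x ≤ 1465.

10

gcd(184, 99):
  184 = 1×99 + 85
  99 = 1×85 + 14
  85 = 6×14 + 1
  14 = 14×1
so gcd(184, 99) = 1.
Back-substitute for Bézout coefficients:
  1 = 85 - 6×14
  ... = 99×(-13) + 184×(7)
Scale by -96: particular solution (1248, -672); reduce x mod 184: (144, -78).
General solution: x = 144 + 184t, y = -78 - 99t for integer t.
-250 ≤ 144 + 184t ≤ 1465 gives t ∈ [-2, 7], which is 10 values.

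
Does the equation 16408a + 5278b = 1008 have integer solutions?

yes

gcd(16408, 5278) = 14.
14 divides 1008, so integer solutions exist.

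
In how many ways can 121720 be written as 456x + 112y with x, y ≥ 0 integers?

19

gcd(456, 112) = 8.
By Bézout, 456*(1) + 112*(-4) = 8.
One solution: (11, 1042).
General: x = 11 + 14t, y = 1042 - 57t.
x ≥ 0 ⇒ t ≥ 0; y ≥ 0 ⇒ t ≤ 18. So t ∈ [0, 18]: 19 solutions.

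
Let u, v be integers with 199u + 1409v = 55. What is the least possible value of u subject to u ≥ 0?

64

gcd(1409, 199):
  1409 = 7*199 + 16
  199 = 12*16 + 7
  16 = 2*7 + 2
  7 = 3*2 + 1
  2 = 2*1
so gcd(1409, 199) = 1.
1 divides 55, so solutions exist.
Back-substitute for Bézout coefficients:
  1 = 7 - 3*2
  ... = 199*(616) + 1409*(-87)
Scale by 55/1 = 55: (u₀, v₀) = (33880, -4785).
General solution: u = 33880 + 1409t, v = -4785 - 199t for integer t.
u ≥ 0: smallest is 33880 mod 1409 = 64 (at t = -24), with v = -9.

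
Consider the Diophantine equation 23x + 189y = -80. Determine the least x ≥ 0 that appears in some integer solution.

gcd(189, 23):
  189 = 8·23 + 5
  23 = 4·5 + 3
  5 = 1·3 + 2
  3 = 1·2 + 1
  2 = 2·1
so gcd(189, 23) = 1.
1 divides -80, so solutions exist.
Back-substitute for Bézout coefficients:
  1 = 3 - 1·2
  ... = 23·(74) + 189·(-9)
Scale by -80/1 = -80: (x₀, y₀) = (-5920, 720).
General solution: x = -5920 + 189t, y = 720 - 23t for integer t.
x ≥ 0: smallest is -5920 mod 189 = 128 (at t = 32), with y = -16.

128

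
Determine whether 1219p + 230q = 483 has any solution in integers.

yes

gcd(1219, 230) = 23  (1219 = 5×230 + 69, 230 = 3×69 + 23, 69 = 3×23).
23 divides 483, so integer solutions exist.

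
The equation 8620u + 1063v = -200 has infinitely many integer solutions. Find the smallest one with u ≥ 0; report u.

878

gcd(8620, 1063) = 1  (8620 = 8×1063 + 116, 1063 = 9×116 + 19, 116 = 6×19 + 2, 19 = 9×2 + 1, 2 = 2×1).
1 divides -200, so solutions exist.
Back-substituting, 8620×(-504) + 1063×(4087) = 1.
Scale by -200/1 = -200: (u₀, v₀) = (100800, -817400).
General solution: u = 100800 + 1063t, v = -817400 - 8620t for integer t.
u ≥ 0: smallest is 100800 mod 1063 = 878 (at t = -94), with v = -7120.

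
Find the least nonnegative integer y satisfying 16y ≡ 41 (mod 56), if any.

gcd(56, 16) = 8  (56 = 3×16 + 8, 16 = 2×8).
8 does not divide 41, so the congruence has no solution.

no solution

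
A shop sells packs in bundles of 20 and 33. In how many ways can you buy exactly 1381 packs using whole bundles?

2

Need nonnegative integers with 20j + 33k = 1381.
gcd(20, 33) = 1, and 20·(5) + 33·(-3) = 1.
So (j₀, k₀) = (6905, -4143); general j = 6905 + 33t, k = -4143 - 20t.
j ≥ 0 ⇒ t ≥ -209; k ≥ 0 ⇒ t ≤ -208. That's 2 values of t.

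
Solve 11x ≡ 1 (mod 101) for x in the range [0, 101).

46

gcd(101, 11):
  101 = 9*11 + 2
  11 = 5*2 + 1
  2 = 2*1
so gcd(101, 11) = 1.
Back-substitute for Bézout coefficients:
  1 = 11 - 5*2
  ... = 11*(46) + 101*(-5)
So 11*46 ≡ 1 (mod 101), and 46 mod 101 = 46.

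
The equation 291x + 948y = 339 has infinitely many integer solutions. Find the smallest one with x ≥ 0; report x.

37

gcd(948, 291) = 3  (948 = 3·291 + 75, 291 = 3·75 + 66, 75 = 1·66 + 9, 66 = 7·9 + 3, 9 = 3·3).
3 divides 339, so solutions exist.
Back-substituting, 291·(101) + 948·(-31) = 3.
Scale by 339/3 = 113: (x₀, y₀) = (11413, -3503).
General solution: x = 11413 + 316t, y = -3503 - 97t for integer t.
x ≥ 0: smallest is 11413 mod 316 = 37 (at t = -36), with y = -11.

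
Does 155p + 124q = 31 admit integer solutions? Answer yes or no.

yes

gcd(155, 124) = 31  (155 = 1×124 + 31, 124 = 4×31).
31 divides 31, so integer solutions exist.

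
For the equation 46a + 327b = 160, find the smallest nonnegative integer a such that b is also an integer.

103

gcd(327, 46):
  327 = 7*46 + 5
  46 = 9*5 + 1
  5 = 5*1
so gcd(327, 46) = 1.
1 divides 160, so solutions exist.
Back-substitute for Bézout coefficients:
  1 = 46 - 9*5
  ... = 46*(64) + 327*(-9)
Scale by 160/1 = 160: (a₀, b₀) = (10240, -1440).
General solution: a = 10240 + 327t, b = -1440 - 46t for integer t.
a ≥ 0: smallest is 10240 mod 327 = 103 (at t = -31), with b = -14.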